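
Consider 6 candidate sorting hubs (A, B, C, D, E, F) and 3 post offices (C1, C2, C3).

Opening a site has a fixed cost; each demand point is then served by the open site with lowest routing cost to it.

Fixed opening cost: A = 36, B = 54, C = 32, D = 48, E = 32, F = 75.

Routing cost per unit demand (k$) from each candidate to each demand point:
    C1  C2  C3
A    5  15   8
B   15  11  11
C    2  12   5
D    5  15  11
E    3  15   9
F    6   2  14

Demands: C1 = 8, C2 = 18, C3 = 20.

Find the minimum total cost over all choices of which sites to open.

Open {C, F}: assign each demand point to its cheapest open site.
  C1→C 8×2=16, C2→F 18×2=36, C3→C 20×5=100
  routing cost 152, fixed 107 → total 259.
Compare {C, E, F}: routing cost 152 + fixed 139 = 291.
Compare {A, C, F}: routing cost 152 + fixed 143 = 295.
Compare {C, D, F}: routing cost 152 + fixed 155 = 307.
All other subsets cost ≥ 291. Minimum total cost: 259.

259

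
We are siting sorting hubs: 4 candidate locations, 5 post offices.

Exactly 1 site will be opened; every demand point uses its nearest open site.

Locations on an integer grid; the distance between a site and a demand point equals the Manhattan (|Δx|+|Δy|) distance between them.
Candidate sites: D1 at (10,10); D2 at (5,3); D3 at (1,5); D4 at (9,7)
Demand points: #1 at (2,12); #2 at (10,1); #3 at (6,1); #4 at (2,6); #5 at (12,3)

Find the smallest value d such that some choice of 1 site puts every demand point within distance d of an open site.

Open {D2}.
  Farthest demand point is #1 at distance 12 (to D2); all others are ≤ 12.
With {D4} the worst case is 12.
With {D1} the worst case is 13.
No size-1 selection achieves below 12.

12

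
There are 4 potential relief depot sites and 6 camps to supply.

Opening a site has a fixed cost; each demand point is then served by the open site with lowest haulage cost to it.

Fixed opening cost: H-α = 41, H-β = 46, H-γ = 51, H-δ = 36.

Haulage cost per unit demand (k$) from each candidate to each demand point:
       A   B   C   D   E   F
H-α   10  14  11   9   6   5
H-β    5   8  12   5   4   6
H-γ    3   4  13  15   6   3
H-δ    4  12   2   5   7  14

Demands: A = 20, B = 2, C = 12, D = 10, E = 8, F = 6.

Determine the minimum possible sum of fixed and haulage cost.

295

Open {H-γ, H-δ}: assign each demand point to its cheapest open site.
  A→H-γ 20×3=60, B→H-γ 2×4=8, C→H-δ 12×2=24, D→H-δ 10×5=50, E→H-γ 8×6=48, F→H-γ 6×3=18
  haulage cost 208, fixed 87 → total 295.
Compare {H-β, H-δ}: haulage cost 238 + fixed 82 = 320.
Compare {H-β, H-γ, H-δ}: haulage cost 192 + fixed 133 = 325.
Compare {H-α, H-δ}: haulage cost 256 + fixed 77 = 333.
All other subsets cost ≥ 320. Minimum total cost: 295.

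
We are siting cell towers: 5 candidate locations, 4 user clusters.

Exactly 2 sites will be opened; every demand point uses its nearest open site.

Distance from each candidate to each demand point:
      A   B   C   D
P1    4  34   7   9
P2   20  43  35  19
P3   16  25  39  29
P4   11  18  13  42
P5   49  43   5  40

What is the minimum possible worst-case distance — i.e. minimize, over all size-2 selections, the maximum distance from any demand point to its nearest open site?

Open {P1, P4}.
  Farthest demand point is B at distance 18 (to P4); all others are ≤ 18.
With {P2, P4} the worst case is 19.
With {P1, P3} the worst case is 25.
No size-2 selection achieves below 18.

18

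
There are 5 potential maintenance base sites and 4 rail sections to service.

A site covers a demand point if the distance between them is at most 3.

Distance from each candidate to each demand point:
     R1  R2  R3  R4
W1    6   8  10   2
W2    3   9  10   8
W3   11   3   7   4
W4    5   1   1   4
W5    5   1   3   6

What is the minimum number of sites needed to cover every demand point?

Coverage sets (demand points within 3 of each site):
  W1: {R4}
  W2: {R1}
  W3: {R2}
  W4: {R2, R3}
  W5: {R2, R3}
No 2 sites suffice: every size-2 union leaves at least one demand point uncovered.
But {W1, W2, W4} covers everything, so the minimum is 3.

3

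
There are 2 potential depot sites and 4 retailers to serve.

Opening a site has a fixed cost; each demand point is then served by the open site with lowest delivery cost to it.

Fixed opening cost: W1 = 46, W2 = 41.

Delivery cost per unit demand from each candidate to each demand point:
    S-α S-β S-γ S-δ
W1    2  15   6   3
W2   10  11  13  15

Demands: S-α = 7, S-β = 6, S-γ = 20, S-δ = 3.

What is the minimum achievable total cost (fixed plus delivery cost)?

279

Open {W1}: assign each demand point to its cheapest open site.
  S-α→W1 7×2=14, S-β→W1 6×15=90, S-γ→W1 20×6=120, S-δ→W1 3×3=9
  delivery cost 233, fixed 46 → total 279.
Compare {W1, W2}: delivery cost 209 + fixed 87 = 296.
Compare {W2}: delivery cost 441 + fixed 41 = 482.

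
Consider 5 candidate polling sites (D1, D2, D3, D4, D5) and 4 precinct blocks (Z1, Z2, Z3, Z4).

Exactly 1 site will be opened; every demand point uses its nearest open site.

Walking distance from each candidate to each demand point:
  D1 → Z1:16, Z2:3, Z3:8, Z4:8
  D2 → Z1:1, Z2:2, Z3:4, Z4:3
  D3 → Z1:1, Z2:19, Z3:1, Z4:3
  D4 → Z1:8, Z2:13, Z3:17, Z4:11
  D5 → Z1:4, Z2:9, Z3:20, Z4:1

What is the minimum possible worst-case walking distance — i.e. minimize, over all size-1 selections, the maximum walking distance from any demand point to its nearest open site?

Open {D2}.
  Farthest demand point is Z3 at walking distance 4 (to D2); all others are ≤ 4.
With {D1} the worst case is 16.
With {D4} the worst case is 17.
No size-1 selection achieves below 4.

4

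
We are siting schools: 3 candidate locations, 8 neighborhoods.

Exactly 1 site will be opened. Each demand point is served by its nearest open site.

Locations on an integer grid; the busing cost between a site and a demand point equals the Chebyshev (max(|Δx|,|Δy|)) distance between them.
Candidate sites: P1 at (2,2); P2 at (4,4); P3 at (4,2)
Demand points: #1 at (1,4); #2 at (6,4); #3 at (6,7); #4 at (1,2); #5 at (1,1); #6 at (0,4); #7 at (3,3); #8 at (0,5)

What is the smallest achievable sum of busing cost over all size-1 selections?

Open {P1}.
  #1→P1 2, #2→P1 4, #3→P1 5, #4→P1 1, #5→P1 1, #6→P1 2, #7→P1 1, #8→P1 3  ⇒ total 19.
Compare {P2}: total 23.
Compare {P3}: total 25.

19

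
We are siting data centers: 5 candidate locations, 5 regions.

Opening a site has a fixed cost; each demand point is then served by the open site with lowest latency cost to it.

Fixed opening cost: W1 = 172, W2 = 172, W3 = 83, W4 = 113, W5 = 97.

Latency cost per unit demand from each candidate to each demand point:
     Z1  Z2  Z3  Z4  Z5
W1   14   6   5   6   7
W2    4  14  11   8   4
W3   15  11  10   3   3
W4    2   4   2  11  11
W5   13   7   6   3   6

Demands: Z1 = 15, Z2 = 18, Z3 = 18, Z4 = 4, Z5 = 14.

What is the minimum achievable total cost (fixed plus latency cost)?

Open {W3, W4}: assign each demand point to its cheapest open site.
  Z1→W4 15×2=30, Z2→W4 18×4=72, Z3→W4 18×2=36, Z4→W3 4×3=12, Z5→W3 14×3=42
  latency cost 192, fixed 196 → total 388.
Compare {W4, W5}: latency cost 234 + fixed 210 = 444.
Compare {W4}: latency cost 336 + fixed 113 = 449.
Compare {W3, W4, W5}: latency cost 192 + fixed 293 = 485.
All other subsets cost ≥ 444. Minimum total cost: 388.

388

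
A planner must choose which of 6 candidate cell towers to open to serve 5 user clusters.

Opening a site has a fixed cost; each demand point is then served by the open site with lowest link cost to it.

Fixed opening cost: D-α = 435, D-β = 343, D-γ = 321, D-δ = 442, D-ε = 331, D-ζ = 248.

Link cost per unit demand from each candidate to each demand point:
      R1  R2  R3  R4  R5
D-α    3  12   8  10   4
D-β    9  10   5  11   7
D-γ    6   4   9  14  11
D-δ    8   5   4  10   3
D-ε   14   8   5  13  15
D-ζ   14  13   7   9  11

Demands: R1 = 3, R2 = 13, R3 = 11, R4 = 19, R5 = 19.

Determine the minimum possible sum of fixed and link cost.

822

Open {D-δ}: assign each demand point to its cheapest open site.
  R1→D-δ 3×8=24, R2→D-δ 13×5=65, R3→D-δ 11×4=44, R4→D-δ 19×10=190, R5→D-δ 19×3=57
  link cost 380, fixed 442 → total 822.
Compare {D-β}: link cost 554 + fixed 343 = 897.
Compare {D-ζ}: link cost 668 + fixed 248 = 916.
Compare {D-α}: link cost 519 + fixed 435 = 954.
All other subsets cost ≥ 897. Minimum total cost: 822.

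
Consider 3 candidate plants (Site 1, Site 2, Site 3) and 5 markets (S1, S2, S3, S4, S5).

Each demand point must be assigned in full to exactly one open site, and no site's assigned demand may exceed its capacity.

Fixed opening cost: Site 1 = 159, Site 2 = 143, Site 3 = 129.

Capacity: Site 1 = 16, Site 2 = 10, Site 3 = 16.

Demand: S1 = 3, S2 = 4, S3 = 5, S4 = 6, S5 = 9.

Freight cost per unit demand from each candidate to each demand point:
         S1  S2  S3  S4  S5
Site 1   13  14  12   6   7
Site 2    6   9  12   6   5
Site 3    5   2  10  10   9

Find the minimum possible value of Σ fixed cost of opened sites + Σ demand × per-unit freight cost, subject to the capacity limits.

460

Open {Site 1, Site 3}; cheapest assignment that respects the capacities:
  Site 1 (cap 16, load 15): S4, S5 — cost 6×6 + 9×7 = 99
  Site 3 (cap 16, load 12): S1, S2, S3 — cost 3×5 + 4×2 + 5×10 = 73
  Shipping 172, fixed 288 → total 460.
  Any other capacity-feasible assignment to {Site 1, Site 3} ships for at least 172.
Compare {Site 1, Site 2, Site 3}: its best feasible assignment gives total 585.
Every other set of open sites that can feasibly serve all demand totals ≥ 585 even under its best assignment. Minimum: 460.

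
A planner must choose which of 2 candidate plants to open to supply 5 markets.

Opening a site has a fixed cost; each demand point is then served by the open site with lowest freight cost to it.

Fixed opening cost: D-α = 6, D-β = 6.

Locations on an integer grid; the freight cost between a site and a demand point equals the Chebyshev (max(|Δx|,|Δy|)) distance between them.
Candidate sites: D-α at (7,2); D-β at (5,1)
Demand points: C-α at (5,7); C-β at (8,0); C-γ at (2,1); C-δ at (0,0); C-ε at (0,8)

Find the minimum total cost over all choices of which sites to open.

Open {D-β}: assign each demand point to its cheapest open site.
  C-α→D-β 6, C-β→D-β 3, C-γ→D-β 3, C-δ→D-β 5, C-ε→D-β 7
  freight cost 24, fixed 6 → total 30.
Compare {D-α}: freight cost 26 + fixed 6 = 32.
Compare {D-α, D-β}: freight cost 22 + fixed 12 = 34.

30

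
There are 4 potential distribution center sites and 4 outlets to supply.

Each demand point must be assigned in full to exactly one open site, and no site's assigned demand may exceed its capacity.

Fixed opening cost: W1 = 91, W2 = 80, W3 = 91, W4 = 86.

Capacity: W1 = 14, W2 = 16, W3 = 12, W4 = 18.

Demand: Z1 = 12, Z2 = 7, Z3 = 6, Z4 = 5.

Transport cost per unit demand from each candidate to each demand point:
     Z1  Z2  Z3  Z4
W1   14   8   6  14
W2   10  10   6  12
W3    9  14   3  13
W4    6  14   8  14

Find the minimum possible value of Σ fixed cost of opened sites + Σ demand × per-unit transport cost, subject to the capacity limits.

Open {W1, W4}; cheapest assignment that respects the capacities:
  W1 (cap 14, load 13): Z2, Z3 — cost 7×8 + 6×6 = 92
  W4 (cap 18, load 17): Z1, Z4 — cost 12×6 + 5×14 = 142
  Shipping 234, fixed 177 → total 411.
  Any other capacity-feasible assignment to {W1, W4} ships for at least 234.
Compare {W2, W4}: its best feasible assignment gives total 414.
Compare {W3, W4}: its best feasible assignment gives total 460.
Every other set of open sites that can feasibly serve all demand totals ≥ 414 even under its best assignment. Minimum: 411.

411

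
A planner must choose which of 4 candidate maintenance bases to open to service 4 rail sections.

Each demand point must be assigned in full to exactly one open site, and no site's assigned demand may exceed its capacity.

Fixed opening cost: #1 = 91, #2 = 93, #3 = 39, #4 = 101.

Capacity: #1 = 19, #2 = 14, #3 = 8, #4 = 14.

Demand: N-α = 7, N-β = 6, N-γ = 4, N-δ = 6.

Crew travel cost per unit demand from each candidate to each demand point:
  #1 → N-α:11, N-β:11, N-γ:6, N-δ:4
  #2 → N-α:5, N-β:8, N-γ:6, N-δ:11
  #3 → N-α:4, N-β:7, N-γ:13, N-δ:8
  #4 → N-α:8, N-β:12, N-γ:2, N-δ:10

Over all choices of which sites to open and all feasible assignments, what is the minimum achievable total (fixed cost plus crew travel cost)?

Open {#1, #3}; cheapest assignment that respects the capacities:
  #1 (cap 19, load 16): N-β, N-γ, N-δ — cost 6×11 + 4×6 + 6×4 = 114
  #3 (cap 8, load 7): N-α — cost 7×4 = 28
  Shipping 142, fixed 130 → total 272.
  Any other capacity-feasible assignment to {#1, #3} ships for at least 142.
Compare {#1, #2}: its best feasible assignment gives total 315.
Compare {#2, #4}: its best feasible assignment gives total 345.
Every other set of open sites that can feasibly serve all demand totals ≥ 315 even under its best assignment. Minimum: 272.

272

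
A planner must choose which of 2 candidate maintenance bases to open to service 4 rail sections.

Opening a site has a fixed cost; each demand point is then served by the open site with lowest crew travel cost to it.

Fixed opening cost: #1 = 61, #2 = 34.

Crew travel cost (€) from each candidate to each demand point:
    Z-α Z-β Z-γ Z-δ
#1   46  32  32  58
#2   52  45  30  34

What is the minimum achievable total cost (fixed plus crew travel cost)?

195

Open {#2}: assign each demand point to its cheapest open site.
  Z-α→#2 52, Z-β→#2 45, Z-γ→#2 30, Z-δ→#2 34
  crew travel cost 161, fixed 34 → total 195.
Compare {#1}: crew travel cost 168 + fixed 61 = 229.
Compare {#1, #2}: crew travel cost 142 + fixed 95 = 237.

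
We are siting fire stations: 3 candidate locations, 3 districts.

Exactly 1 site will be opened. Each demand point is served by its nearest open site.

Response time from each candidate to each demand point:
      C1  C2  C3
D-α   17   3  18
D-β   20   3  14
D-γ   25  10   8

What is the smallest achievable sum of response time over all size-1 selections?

37

Open {D-β}.
  C1→D-β 20, C2→D-β 3, C3→D-β 14  ⇒ total 37.
Compare {D-α}: total 38.
Compare {D-γ}: total 43.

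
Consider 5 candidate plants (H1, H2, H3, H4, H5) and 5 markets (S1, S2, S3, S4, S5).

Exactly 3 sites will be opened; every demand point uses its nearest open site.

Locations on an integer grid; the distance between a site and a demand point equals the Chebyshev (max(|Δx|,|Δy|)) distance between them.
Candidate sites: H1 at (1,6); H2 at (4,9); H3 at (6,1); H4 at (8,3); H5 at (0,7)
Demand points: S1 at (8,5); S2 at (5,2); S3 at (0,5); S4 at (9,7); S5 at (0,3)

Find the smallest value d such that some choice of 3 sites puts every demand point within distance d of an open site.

Open {H1, H2, H4}.
  Farthest demand point is S4 at distance 4 (to H4); all others are ≤ 4.
With {H1, H3, H4} the worst case is 4.
With {H1, H4, H5} the worst case is 4.
No size-3 selection achieves below 4.

4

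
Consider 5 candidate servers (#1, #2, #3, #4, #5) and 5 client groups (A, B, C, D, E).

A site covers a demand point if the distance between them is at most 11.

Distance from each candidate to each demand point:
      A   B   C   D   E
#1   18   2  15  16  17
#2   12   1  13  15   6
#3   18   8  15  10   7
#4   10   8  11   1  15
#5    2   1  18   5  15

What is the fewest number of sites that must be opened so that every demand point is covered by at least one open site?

Coverage sets (demand points within 11 of each site):
  #1: {B}
  #2: {B, E}
  #3: {B, D, E}
  #4: {A, B, C, D}
  #5: {A, B, D}
No single site covers all 5 demand points.
But {#2, #4} covers everything, so the minimum is 2.

2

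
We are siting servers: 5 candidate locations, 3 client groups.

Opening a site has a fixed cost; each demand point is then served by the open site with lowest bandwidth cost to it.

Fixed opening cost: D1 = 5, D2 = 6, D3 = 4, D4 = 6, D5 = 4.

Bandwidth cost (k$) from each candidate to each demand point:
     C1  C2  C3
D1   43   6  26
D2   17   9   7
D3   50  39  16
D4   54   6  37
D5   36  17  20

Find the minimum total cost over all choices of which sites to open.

Open {D2}: assign each demand point to its cheapest open site.
  C1→D2 17, C2→D2 9, C3→D2 7
  bandwidth cost 33, fixed 6 → total 39.
Compare {D1, D2}: bandwidth cost 30 + fixed 11 = 41.
Compare {D2, D4}: bandwidth cost 30 + fixed 12 = 42.
Compare {D2, D3}: bandwidth cost 33 + fixed 10 = 43.
All other subsets cost ≥ 41. Minimum total cost: 39.

39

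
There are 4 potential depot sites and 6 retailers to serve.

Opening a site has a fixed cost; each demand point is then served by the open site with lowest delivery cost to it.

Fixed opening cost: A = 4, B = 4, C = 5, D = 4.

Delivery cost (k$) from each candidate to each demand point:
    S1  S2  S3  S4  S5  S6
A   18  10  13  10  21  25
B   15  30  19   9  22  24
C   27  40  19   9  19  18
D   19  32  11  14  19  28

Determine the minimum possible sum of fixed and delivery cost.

Open {A, C}: assign each demand point to its cheapest open site.
  S1→A 18, S2→A 10, S3→A 13, S4→C 9, S5→C 19, S6→C 18
  delivery cost 87, fixed 9 → total 96.
Compare {A, B, C}: delivery cost 84 + fixed 13 = 97.
Compare {A, C, D}: delivery cost 85 + fixed 13 = 98.
Compare {A, B, C, D}: delivery cost 82 + fixed 17 = 99.
All other subsets cost ≥ 97. Minimum total cost: 96.

96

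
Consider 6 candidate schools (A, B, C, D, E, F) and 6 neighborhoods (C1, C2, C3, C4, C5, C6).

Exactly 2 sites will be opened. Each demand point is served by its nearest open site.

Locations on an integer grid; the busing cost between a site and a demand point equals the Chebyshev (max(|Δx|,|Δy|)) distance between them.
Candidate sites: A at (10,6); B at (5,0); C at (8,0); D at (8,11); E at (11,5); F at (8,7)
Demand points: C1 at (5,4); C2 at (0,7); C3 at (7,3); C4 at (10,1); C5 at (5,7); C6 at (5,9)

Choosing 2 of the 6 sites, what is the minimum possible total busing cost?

Open {C, F}.
  C1→F 3, C2→C 8, C3→C 3, C4→C 2, C5→F 3, C6→F 3  ⇒ total 22.
Compare {B, F}: total 24.
Compare {C, D}: total 24.
No size-2 selection does better; minimum is 22.

22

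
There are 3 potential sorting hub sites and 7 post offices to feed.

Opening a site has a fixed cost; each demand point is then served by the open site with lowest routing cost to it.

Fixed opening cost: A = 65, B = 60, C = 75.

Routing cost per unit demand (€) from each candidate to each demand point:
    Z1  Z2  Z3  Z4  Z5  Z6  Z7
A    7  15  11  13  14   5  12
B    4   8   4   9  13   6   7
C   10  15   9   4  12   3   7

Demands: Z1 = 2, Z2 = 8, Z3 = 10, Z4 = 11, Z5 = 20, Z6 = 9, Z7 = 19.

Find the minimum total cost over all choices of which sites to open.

Open {B, C}: assign each demand point to its cheapest open site.
  Z1→B 2×4=8, Z2→B 8×8=64, Z3→B 10×4=40, Z4→C 11×4=44, Z5→C 20×12=240, Z6→C 9×3=27, Z7→B 19×7=133
  routing cost 556, fixed 135 → total 691.
Compare {B}: routing cost 658 + fixed 60 = 718.
Compare {C}: routing cost 674 + fixed 75 = 749.
Compare {A, B, C}: routing cost 556 + fixed 200 = 756.
All other subsets cost ≥ 718. Minimum total cost: 691.

691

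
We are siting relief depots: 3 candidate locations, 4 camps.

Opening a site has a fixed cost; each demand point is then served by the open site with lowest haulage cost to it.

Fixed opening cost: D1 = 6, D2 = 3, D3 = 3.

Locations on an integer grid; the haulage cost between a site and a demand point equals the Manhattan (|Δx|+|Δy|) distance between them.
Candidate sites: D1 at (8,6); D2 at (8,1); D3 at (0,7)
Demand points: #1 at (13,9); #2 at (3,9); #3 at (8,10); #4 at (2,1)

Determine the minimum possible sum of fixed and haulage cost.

Open {D1, D3}: assign each demand point to its cheapest open site.
  #1→D1 8, #2→D3 5, #3→D1 4, #4→D3 8
  haulage cost 25, fixed 9 → total 34.
Compare {D1, D2}: haulage cost 26 + fixed 9 = 35.
Compare {D1, D2, D3}: haulage cost 23 + fixed 12 = 35.
Compare {D1}: haulage cost 31 + fixed 6 = 37.
All other subsets cost ≥ 35. Minimum total cost: 34.

34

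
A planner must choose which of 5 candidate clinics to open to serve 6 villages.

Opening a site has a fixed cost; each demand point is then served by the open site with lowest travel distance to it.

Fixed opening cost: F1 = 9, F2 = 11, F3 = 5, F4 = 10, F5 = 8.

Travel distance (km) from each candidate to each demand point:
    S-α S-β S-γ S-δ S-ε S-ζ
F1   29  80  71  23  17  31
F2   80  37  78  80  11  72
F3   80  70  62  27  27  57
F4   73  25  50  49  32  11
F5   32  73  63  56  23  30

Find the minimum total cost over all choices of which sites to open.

Open {F1, F4}: assign each demand point to its cheapest open site.
  S-α→F1 29, S-β→F4 25, S-γ→F4 50, S-δ→F1 23, S-ε→F1 17, S-ζ→F4 11
  travel distance 155, fixed 19 → total 174.
Compare {F1, F2, F4}: travel distance 149 + fixed 30 = 179.
Compare {F1, F3, F4}: travel distance 155 + fixed 24 = 179.
Compare {F1, F4, F5}: travel distance 155 + fixed 27 = 182.
All other subsets cost ≥ 179. Minimum total cost: 174.

174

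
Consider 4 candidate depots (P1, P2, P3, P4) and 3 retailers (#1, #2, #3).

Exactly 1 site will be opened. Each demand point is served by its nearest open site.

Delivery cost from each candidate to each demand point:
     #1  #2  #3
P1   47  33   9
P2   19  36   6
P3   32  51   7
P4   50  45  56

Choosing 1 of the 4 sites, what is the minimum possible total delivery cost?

Open {P2}.
  #1→P2 19, #2→P2 36, #3→P2 6  ⇒ total 61.
Compare {P1}: total 89.
Compare {P3}: total 90.
No size-1 selection does better; minimum is 61.

61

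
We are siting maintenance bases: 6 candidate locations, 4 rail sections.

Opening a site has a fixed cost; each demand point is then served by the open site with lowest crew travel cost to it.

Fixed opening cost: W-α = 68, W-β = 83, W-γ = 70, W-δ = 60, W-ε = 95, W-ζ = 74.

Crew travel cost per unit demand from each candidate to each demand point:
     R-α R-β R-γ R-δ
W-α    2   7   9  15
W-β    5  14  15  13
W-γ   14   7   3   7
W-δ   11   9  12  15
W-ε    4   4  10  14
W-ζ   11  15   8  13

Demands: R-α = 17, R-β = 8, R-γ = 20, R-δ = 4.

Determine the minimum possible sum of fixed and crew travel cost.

316

Open {W-α, W-γ}: assign each demand point to its cheapest open site.
  R-α→W-α 17×2=34, R-β→W-α 8×7=56, R-γ→W-γ 20×3=60, R-δ→W-γ 4×7=28
  crew travel cost 178, fixed 138 → total 316.
Compare {W-γ, W-ε}: crew travel cost 188 + fixed 165 = 353.
Compare {W-α, W-γ, W-δ}: crew travel cost 178 + fixed 198 = 376.
Compare {W-β, W-γ}: crew travel cost 229 + fixed 153 = 382.
All other subsets cost ≥ 353. Minimum total cost: 316.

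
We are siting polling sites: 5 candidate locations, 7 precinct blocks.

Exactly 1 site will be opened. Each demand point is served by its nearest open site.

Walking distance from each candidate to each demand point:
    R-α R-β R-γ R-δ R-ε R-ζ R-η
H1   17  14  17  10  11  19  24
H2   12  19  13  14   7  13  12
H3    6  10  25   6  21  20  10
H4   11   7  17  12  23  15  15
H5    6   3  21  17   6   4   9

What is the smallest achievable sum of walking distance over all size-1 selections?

66

Open {H5}.
  R-α→H5 6, R-β→H5 3, R-γ→H5 21, R-δ→H5 17, R-ε→H5 6, R-ζ→H5 4, R-η→H5 9  ⇒ total 66.
Compare {H2}: total 90.
Compare {H3}: total 98.
No size-1 selection does better; minimum is 66.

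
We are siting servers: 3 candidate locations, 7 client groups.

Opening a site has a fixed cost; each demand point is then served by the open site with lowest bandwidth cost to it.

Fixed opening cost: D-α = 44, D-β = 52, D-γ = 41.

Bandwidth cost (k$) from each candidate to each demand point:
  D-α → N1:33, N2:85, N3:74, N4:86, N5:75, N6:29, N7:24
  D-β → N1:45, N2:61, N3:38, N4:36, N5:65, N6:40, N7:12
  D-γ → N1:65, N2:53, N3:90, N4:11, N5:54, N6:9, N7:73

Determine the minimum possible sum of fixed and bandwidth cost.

Open {D-β, D-γ}: assign each demand point to its cheapest open site.
  N1→D-β 45, N2→D-γ 53, N3→D-β 38, N4→D-γ 11, N5→D-γ 54, N6→D-γ 9, N7→D-β 12
  bandwidth cost 222, fixed 93 → total 315.
Compare {D-α, D-γ}: bandwidth cost 258 + fixed 85 = 343.
Compare {D-α, D-β, D-γ}: bandwidth cost 210 + fixed 137 = 347.
Compare {D-β}: bandwidth cost 297 + fixed 52 = 349.
All other subsets cost ≥ 343. Minimum total cost: 315.

315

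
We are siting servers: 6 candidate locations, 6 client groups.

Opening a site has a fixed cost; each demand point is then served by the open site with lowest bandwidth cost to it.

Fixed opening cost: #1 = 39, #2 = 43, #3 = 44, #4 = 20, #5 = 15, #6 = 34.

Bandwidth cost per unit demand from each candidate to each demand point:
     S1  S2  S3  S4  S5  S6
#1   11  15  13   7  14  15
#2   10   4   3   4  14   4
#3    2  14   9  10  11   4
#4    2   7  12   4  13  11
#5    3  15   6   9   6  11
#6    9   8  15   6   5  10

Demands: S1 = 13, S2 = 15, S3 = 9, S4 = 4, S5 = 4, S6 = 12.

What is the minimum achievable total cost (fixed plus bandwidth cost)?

272

Open {#2, #5}: assign each demand point to its cheapest open site.
  S1→#5 13×3=39, S2→#2 15×4=60, S3→#2 9×3=27, S4→#2 4×4=16, S5→#5 4×6=24, S6→#2 12×4=48
  bandwidth cost 214, fixed 58 → total 272.
Compare {#2, #4, #5}: bandwidth cost 201 + fixed 78 = 279.
Compare {#2, #4}: bandwidth cost 229 + fixed 63 = 292.
Compare {#2, #4, #6}: bandwidth cost 197 + fixed 97 = 294.
All other subsets cost ≥ 279. Minimum total cost: 272.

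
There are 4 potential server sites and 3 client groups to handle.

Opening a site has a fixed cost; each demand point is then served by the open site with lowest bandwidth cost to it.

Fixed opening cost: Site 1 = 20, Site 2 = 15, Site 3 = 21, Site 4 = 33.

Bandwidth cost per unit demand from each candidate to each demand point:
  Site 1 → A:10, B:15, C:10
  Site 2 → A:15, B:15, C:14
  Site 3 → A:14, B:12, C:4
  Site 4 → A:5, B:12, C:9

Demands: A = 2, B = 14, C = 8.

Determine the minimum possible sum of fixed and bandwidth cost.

Open {Site 3}: assign each demand point to its cheapest open site.
  A→Site 3 2×14=28, B→Site 3 14×12=168, C→Site 3 8×4=32
  bandwidth cost 228, fixed 21 → total 249.
Compare {Site 1, Site 3}: bandwidth cost 220 + fixed 41 = 261.
Compare {Site 2, Site 3}: bandwidth cost 228 + fixed 36 = 264.
Compare {Site 3, Site 4}: bandwidth cost 210 + fixed 54 = 264.
All other subsets cost ≥ 261. Minimum total cost: 249.

249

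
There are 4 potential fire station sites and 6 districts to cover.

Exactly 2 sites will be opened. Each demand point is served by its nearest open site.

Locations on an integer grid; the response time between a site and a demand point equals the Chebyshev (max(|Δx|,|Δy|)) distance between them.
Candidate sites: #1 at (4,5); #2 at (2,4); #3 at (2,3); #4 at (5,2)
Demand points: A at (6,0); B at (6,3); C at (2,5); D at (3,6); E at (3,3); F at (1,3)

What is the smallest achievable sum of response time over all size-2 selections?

8

Open {#2, #4}.
  A→#4 2, B→#4 1, C→#2 1, D→#2 2, E→#2 1, F→#2 1  ⇒ total 8.
Compare {#1, #2}: total 10.
Compare {#3, #4}: total 10.
No size-2 selection does better; minimum is 8.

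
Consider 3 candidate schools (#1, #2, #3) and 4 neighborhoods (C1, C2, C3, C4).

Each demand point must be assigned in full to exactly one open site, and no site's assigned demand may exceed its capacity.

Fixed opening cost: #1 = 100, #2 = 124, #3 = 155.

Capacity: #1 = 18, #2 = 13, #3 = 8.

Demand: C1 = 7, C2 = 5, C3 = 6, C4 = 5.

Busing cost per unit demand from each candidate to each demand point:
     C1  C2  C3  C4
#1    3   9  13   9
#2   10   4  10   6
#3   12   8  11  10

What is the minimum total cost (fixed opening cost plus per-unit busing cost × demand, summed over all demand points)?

370

Open {#1, #2}; cheapest assignment that respects the capacities:
  #1 (cap 18, load 12): C1, C4 — cost 7×3 + 5×9 = 66
  #2 (cap 13, load 11): C2, C3 — cost 5×4 + 6×10 = 80
  Shipping 146, fixed 224 → total 370.
  Any other capacity-feasible assignment to {#1, #2} ships for at least 146.
Compare {#1, #3}: its best feasible assignment gives total 432.
Compare {#1, #2, #3}: its best feasible assignment gives total 516.
Every other set of open sites that can feasibly serve all demand totals ≥ 432 even under its best assignment. Minimum: 370.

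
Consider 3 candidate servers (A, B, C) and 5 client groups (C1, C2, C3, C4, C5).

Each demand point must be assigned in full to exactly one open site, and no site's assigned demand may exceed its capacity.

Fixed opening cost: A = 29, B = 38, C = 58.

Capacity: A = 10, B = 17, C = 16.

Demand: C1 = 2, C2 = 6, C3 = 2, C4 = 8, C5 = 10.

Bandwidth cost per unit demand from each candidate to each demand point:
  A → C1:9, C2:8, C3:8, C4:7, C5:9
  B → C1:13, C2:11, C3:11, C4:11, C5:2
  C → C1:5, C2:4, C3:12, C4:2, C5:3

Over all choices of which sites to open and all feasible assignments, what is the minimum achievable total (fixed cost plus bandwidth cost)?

Open {B, C}; cheapest assignment that respects the capacities:
  B (cap 17, load 12): C3, C5 — cost 2×11 + 10×2 = 42
  C (cap 16, load 16): C1, C2, C4 — cost 2×5 + 6×4 + 8×2 = 50
  Shipping 92, fixed 96 → total 188.
  Any other capacity-feasible assignment to {B, C} ships for at least 92.
Compare {A, B, C}: its best feasible assignment gives total 211.
Every other set of open sites that can feasibly serve all demand totals ≥ 211 even under its best assignment. Minimum: 188.

188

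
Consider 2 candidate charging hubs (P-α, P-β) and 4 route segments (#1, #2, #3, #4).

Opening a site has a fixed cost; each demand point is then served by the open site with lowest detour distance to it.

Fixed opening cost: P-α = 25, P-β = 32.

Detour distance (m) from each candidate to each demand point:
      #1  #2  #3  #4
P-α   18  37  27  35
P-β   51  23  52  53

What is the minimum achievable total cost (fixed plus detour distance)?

Open {P-α}: assign each demand point to its cheapest open site.
  #1→P-α 18, #2→P-α 37, #3→P-α 27, #4→P-α 35
  detour distance 117, fixed 25 → total 142.
Compare {P-α, P-β}: detour distance 103 + fixed 57 = 160.
Compare {P-β}: detour distance 179 + fixed 32 = 211.

142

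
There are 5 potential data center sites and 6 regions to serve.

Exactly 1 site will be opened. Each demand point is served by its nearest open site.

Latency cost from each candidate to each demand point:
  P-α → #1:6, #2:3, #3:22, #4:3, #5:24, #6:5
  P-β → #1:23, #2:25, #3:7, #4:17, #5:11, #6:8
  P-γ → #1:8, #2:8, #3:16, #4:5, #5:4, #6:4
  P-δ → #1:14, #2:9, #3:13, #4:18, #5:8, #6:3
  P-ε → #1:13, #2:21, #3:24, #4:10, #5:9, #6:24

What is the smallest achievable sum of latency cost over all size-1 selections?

Open {P-γ}.
  #1→P-γ 8, #2→P-γ 8, #3→P-γ 16, #4→P-γ 5, #5→P-γ 4, #6→P-γ 4  ⇒ total 45.
Compare {P-α}: total 63.
Compare {P-δ}: total 65.
No size-1 selection does better; minimum is 45.

45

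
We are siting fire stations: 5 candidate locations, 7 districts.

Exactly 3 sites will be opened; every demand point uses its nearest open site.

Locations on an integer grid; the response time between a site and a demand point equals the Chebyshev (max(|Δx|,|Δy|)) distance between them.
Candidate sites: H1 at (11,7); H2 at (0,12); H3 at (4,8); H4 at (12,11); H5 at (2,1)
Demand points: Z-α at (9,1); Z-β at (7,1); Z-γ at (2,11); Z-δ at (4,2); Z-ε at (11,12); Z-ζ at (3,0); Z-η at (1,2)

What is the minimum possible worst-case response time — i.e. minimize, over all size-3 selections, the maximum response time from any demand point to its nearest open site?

Open {H1, H2, H5}.
  Farthest demand point is Z-α at response time 6 (to H1); all others are ≤ 6.
With {H1, H3, H5} the worst case is 6.
With {H2, H3, H5} the worst case is 7.
No size-3 selection achieves below 6.

6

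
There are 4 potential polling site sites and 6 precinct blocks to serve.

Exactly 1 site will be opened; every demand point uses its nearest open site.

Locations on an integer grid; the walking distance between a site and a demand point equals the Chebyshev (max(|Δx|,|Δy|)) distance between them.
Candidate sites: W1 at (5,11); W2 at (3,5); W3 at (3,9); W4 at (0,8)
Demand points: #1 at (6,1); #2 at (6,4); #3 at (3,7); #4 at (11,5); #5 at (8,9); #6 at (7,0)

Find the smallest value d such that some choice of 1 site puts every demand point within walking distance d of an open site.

8

Open {W2}.
  Farthest demand point is #4 at walking distance 8 (to W2); all others are ≤ 8.
With {W3} the worst case is 9.
With {W1} the worst case is 11.
No size-1 selection achieves below 8.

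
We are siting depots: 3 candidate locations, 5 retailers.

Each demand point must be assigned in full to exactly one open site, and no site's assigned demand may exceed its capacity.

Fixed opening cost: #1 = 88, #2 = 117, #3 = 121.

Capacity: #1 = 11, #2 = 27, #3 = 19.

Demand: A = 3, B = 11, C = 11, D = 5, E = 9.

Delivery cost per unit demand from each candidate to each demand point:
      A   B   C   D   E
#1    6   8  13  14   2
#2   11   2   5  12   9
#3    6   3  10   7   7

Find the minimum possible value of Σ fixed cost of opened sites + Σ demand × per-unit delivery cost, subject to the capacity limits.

Open {#2, #3}; cheapest assignment that respects the capacities:
  #2 (cap 27, load 22): B, C — cost 11×2 + 11×5 = 77
  #3 (cap 19, load 17): A, D, E — cost 3×6 + 5×7 + 9×7 = 116
  Shipping 193, fixed 238 → total 431.
  Any other capacity-feasible assignment to {#2, #3} ships for at least 193.
Compare {#1, #2, #3}: its best feasible assignment gives total 474.
Every other set of open sites that can feasibly serve all demand totals ≥ 474 even under its best assignment. Minimum: 431.

431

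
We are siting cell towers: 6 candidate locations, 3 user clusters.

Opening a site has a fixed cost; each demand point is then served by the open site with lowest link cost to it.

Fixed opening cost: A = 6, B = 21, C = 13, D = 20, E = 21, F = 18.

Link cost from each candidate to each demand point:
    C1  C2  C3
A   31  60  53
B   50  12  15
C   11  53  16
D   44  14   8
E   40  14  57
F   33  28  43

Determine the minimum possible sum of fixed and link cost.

Open {C, D}: assign each demand point to its cheapest open site.
  C1→C 11, C2→D 14, C3→D 8
  link cost 33, fixed 33 → total 66.
Compare {B, C}: link cost 38 + fixed 34 = 72.
Compare {A, C, D}: link cost 33 + fixed 39 = 72.
Compare {C, E}: link cost 41 + fixed 34 = 75.
All other subsets cost ≥ 72. Minimum total cost: 66.

66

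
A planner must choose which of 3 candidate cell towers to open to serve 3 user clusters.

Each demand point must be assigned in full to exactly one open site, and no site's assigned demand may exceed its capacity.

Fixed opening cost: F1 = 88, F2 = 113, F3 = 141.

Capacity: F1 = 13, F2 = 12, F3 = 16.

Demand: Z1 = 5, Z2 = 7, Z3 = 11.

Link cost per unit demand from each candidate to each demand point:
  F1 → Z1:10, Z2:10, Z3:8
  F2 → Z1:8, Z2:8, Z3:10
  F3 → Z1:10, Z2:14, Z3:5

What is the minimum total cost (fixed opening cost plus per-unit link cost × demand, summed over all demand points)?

385

Open {F1, F2}; cheapest assignment that respects the capacities:
  F1 (cap 13, load 11): Z3 — cost 11×8 = 88
  F2 (cap 12, load 12): Z1, Z2 — cost 5×8 + 7×8 = 96
  Shipping 184, fixed 201 → total 385.
  Any other capacity-feasible assignment to {F1, F2} ships for at least 184.
Compare {F1, F3}: its best feasible assignment gives total 404.
Compare {F2, F3}: its best feasible assignment gives total 405.
Every other set of open sites that can feasibly serve all demand totals ≥ 404 even under its best assignment. Minimum: 385.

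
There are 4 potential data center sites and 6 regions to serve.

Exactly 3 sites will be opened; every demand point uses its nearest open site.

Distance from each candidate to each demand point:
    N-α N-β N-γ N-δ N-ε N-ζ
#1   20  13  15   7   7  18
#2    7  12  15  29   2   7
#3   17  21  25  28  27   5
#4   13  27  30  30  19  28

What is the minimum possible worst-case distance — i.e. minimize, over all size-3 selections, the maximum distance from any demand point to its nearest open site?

Open {#1, #2, #3}.
  Farthest demand point is N-γ at distance 15 (to #1); all others are ≤ 15.
With {#1, #2, #4} the worst case is 15.
With {#1, #3, #4} the worst case is 15.
No size-3 selection achieves below 15.

15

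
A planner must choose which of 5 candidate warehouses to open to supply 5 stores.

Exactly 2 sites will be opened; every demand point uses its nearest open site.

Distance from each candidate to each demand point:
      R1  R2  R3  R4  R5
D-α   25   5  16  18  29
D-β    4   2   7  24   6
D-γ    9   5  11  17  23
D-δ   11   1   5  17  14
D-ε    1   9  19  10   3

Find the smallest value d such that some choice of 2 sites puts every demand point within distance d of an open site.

10

Open {D-β, D-ε}.
  Farthest demand point is R4 at distance 10 (to D-ε); all others are ≤ 10.
With {D-δ, D-ε} the worst case is 10.
With {D-γ, D-ε} the worst case is 11.
No size-2 selection achieves below 10.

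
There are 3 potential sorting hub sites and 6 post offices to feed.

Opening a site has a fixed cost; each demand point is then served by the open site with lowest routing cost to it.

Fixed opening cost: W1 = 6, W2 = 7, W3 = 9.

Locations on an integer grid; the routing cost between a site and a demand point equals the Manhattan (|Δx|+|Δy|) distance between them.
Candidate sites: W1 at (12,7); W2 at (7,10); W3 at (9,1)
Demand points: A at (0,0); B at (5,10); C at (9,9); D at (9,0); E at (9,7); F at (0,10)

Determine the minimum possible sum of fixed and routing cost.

44

Open {W2, W3}: assign each demand point to its cheapest open site.
  A→W3 10, B→W2 2, C→W2 3, D→W3 1, E→W2 5, F→W2 7
  routing cost 28, fixed 16 → total 44.
Compare {W1, W2, W3}: routing cost 26 + fixed 22 = 48.
Compare {W2}: routing cost 46 + fixed 7 = 53.
Compare {W1, W2}: routing cost 42 + fixed 13 = 55.
All other subsets cost ≥ 48. Minimum total cost: 44.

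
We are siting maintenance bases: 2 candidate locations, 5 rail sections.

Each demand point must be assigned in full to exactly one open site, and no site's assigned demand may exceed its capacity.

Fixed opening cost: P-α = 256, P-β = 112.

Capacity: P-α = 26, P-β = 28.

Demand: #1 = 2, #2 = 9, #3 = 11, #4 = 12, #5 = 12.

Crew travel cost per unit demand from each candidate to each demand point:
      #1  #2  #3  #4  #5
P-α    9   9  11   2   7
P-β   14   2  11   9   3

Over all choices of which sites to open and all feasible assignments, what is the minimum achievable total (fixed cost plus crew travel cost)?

585

Open {P-α, P-β}; cheapest assignment that respects the capacities:
  P-α (cap 26, load 25): #1, #3, #4 — cost 2×9 + 11×11 + 12×2 = 163
  P-β (cap 28, load 21): #2, #5 — cost 9×2 + 12×3 = 54
  Shipping 217, fixed 368 → total 585.
  Any other capacity-feasible assignment to {P-α, P-β} ships for at least 217.
Total demand is 46 and no other set of sites has combined capacity ≥ 46, so {P-α, P-β} is the only feasible choice of open sites. Minimum: 585.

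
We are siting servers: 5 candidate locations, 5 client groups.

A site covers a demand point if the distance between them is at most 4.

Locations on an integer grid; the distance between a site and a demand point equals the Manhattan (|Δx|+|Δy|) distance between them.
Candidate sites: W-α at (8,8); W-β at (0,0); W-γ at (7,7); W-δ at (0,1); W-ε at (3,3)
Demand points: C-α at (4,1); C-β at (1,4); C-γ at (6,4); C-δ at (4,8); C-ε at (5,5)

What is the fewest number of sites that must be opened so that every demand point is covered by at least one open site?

2

Coverage sets (demand points within 4 of each site):
  W-α: {C-δ}
  W-β: {}
  W-γ: {C-γ, C-δ, C-ε}
  W-δ: {C-α, C-β}
  W-ε: {C-α, C-β, C-γ, C-ε}
No single site covers all 5 demand points.
But {W-α, W-ε} covers everything, so the minimum is 2.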